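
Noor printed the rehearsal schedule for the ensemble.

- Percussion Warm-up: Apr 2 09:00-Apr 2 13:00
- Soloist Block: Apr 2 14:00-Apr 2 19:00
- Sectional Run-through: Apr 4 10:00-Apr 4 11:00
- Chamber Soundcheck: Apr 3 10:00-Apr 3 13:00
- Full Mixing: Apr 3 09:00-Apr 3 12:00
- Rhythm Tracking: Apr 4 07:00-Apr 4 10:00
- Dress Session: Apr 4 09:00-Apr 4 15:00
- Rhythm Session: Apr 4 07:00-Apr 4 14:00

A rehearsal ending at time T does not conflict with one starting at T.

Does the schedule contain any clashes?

Yes

Check each pair: they overlap iff neither finishes before the other starts.
Sorted by start: Percussion Warm-up, Soloist Block, Full Mixing, Chamber Soundcheck, Rhythm Tracking, Rhythm Session, Dress Session, Sectional Run-through.
Soloist Block starts after Percussion Warm-up ends, so Percussion Warm-up has no further overlaps.
Full Mixing starts after Soloist Block ends, so Soloist Block has no further overlaps.
Chamber Soundcheck starts before Full Mixing ends → Full Mixing and Chamber Soundcheck overlap.
That's a conflict, so the schedule is not conflict-free.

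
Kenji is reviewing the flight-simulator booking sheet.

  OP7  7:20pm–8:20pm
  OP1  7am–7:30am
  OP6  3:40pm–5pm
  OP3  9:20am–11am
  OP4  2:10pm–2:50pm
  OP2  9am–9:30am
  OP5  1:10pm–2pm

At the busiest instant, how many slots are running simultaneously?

2

Walk through starts and ends in time order (an end at T is processed before a start at T):
7am start OP1 → 1
7:30am end OP1 → 0
9am start OP2 → 1
9:20am start OP3 → 2
9:30am end OP2 → 1
11am end OP3 → 0
1:10pm start OP5 → 1
2pm end OP5 → 0
2:10pm start OP4 → 1
2:50pm end OP4 → 0
3:40pm start OP6 → 1
5pm end OP6 → 0
7:20pm start OP7 → 1
8:20pm end OP7 → 0
Peak is 2, at 9:20am (OP2, OP3).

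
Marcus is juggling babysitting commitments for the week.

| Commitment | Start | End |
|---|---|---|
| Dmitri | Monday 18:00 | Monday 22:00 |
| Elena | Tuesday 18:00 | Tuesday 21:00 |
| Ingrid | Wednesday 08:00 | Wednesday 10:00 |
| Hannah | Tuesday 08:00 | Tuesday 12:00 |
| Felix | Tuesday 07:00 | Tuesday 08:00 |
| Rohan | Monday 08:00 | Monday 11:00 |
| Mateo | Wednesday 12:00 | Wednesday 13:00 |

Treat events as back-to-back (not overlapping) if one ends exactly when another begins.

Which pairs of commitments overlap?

no conflicts

Sorted by start: Rohan, Dmitri, Felix, Hannah, Elena, Ingrid, Mateo.
Dmitri starts after Rohan ends, so Rohan has no further overlaps.
Felix starts after Dmitri ends, so Dmitri has no further overlaps.
Hannah starts exactly when Felix ends (back-to-back, no overlap), so Felix has no further overlaps.
Elena starts after Hannah ends, so Hannah has no further overlaps.
Ingrid starts after Elena ends, so Elena has no further overlaps.
Mateo starts after Ingrid ends.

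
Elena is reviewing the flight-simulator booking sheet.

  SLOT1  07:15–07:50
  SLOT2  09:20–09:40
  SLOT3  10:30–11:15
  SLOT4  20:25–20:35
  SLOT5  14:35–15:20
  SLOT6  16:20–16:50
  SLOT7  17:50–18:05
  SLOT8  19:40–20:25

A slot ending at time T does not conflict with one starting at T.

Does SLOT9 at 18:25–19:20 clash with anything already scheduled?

No — it doesn't clash with anything

SLOT1: ends 07:50 at or before SLOT9 starts 18:25 → clear.
SLOT2: ends 09:40 at or before SLOT9 starts 18:25 → clear.
SLOT3: ends 11:15 at or before SLOT9 starts 18:25 → clear.
SLOT5: ends 15:20 at or before SLOT9 starts 18:25 → clear.
SLOT6: ends 16:50 at or before SLOT9 starts 18:25 → clear.
SLOT7: ends 18:05 at or before SLOT9 starts 18:25 → clear.
SLOT8: starts 19:40 at or after SLOT9 ends 19:20 → clear.
SLOT4: starts 20:25 at or after SLOT9 ends 19:20 → clear.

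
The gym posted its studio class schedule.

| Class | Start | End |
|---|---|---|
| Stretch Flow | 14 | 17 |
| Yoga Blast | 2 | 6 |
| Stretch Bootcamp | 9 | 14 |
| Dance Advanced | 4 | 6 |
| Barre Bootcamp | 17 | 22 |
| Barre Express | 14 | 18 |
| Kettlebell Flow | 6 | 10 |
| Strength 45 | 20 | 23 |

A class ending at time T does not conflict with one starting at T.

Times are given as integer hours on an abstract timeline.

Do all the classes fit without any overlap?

Sorted by start: Yoga Blast, Dance Advanced, Kettlebell Flow, Stretch Bootcamp, Barre Express, Stretch Flow, Barre Bootcamp, Strength 45.
Dance Advanced starts before Yoga Blast ends → Yoga Blast and Dance Advanced overlap.
That's a conflict, so the schedule is not conflict-free.

No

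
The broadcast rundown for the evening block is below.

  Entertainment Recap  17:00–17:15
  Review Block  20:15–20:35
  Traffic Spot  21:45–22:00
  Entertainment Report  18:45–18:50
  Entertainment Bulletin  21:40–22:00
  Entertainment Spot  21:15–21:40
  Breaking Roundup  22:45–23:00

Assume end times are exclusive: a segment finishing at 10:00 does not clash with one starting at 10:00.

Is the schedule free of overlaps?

Check each pair: they overlap iff neither finishes before the other starts.
Sorted by start: Entertainment Recap, Entertainment Report, Review Block, Entertainment Spot, Entertainment Bulletin, Traffic Spot, Breaking Roundup.
Entertainment Report starts after Entertainment Recap ends, so Entertainment Recap has no further overlaps.
Review Block starts after Entertainment Report ends, so Entertainment Report has no further overlaps.
Entertainment Spot starts after Review Block ends, so Review Block has no further overlaps.
Entertainment Bulletin starts exactly when Entertainment Spot ends (back-to-back, no overlap), so Entertainment Spot has no further overlaps.
Traffic Spot starts before Entertainment Bulletin ends → Entertainment Bulletin and Traffic Spot overlap.
That's a conflict, so the schedule is not conflict-free.

No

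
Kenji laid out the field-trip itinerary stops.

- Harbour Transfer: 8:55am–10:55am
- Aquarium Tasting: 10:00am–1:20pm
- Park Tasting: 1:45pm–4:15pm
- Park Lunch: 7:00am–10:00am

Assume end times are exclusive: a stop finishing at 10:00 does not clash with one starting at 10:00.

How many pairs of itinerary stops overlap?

2

Check each pair: they overlap iff neither finishes before the other starts.
Sorted by start: Park Lunch, Harbour Transfer, Aquarium Tasting, Park Tasting.
Harbour Transfer starts before Park Lunch ends → Park Lunch and Harbour Transfer overlap.
Aquarium Tasting starts exactly when Park Lunch ends (back-to-back, no overlap); Park Lunch is clear from here.
Aquarium Tasting starts before Harbour Transfer ends → Harbour Transfer and Aquarium Tasting overlap.
Park Tasting starts after Harbour Transfer ends.
Park Tasting starts after Aquarium Tasting ends.
Overlapping pairs: Aquarium Tasting & Harbour Transfer, Harbour Transfer & Park Lunch — 2 in total.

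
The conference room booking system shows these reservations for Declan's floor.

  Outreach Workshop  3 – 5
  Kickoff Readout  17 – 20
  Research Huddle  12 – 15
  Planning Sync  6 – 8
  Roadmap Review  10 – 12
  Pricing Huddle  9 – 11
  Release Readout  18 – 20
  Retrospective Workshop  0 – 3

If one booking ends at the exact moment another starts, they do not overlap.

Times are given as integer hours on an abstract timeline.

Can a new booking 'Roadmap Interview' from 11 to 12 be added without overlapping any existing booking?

Retrospective Workshop: ends 3 at or before Roadmap Interview starts 11 → clear.
Outreach Workshop: ends 5 at or before Roadmap Interview starts 11 → clear.
Planning Sync: ends 8 at or before Roadmap Interview starts 11 → clear.
Pricing Huddle: ends 11 at or before Roadmap Interview starts 11 → clear.
Roadmap Review: starts 10 before Roadmap Interview ends 12, and ends 12 after Roadmap Interview starts 11 → overlap.
Research Huddle: starts 12 at or after Roadmap Interview ends 12 → clear.
Kickoff Readout: starts 17 at or after Roadmap Interview ends 12 → clear.
Release Readout: starts 18 at or after Roadmap Interview ends 12 → clear.
Roadmap Interview overlaps Roadmap Review.

No — it overlaps Roadmap Review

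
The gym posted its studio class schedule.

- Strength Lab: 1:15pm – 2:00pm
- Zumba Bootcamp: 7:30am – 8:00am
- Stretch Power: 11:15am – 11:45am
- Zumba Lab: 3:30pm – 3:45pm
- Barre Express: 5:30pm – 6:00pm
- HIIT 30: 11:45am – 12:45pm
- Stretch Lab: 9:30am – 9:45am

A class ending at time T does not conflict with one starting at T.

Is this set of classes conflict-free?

Yes

Sorted by start: Zumba Bootcamp, Stretch Lab, Stretch Power, HIIT 30, Strength Lab, Zumba Lab, Barre Express.
Stretch Lab starts after Zumba Bootcamp ends — done with Zumba Bootcamp.
Stretch Power starts after Stretch Lab ends — done with Stretch Lab.
HIIT 30 starts exactly when Stretch Power ends (back-to-back, no overlap) — done with Stretch Power.
Strength Lab starts after HIIT 30 ends — done with HIIT 30.
Zumba Lab starts after Strength Lab ends — done with Strength Lab.
Barre Express starts after Zumba Lab ends.
Every pair is clear; the schedule has no overlaps.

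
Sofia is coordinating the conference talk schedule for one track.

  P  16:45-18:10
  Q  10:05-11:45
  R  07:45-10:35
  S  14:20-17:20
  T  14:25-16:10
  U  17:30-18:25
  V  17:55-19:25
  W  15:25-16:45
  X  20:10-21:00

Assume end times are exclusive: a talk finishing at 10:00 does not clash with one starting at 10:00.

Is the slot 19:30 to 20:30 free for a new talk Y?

No — it overlaps X

R: ends 10:35 at or before Y starts 19:30 → clear.
Q: ends 11:45 at or before Y starts 19:30 → clear.
S: ends 17:20 at or before Y starts 19:30 → clear.
T: ends 16:10 at or before Y starts 19:30 → clear.
W: ends 16:45 at or before Y starts 19:30 → clear.
P: ends 18:10 at or before Y starts 19:30 → clear.
U: ends 18:25 at or before Y starts 19:30 → clear.
V: ends 19:25 at or before Y starts 19:30 → clear.
X: starts 20:10 before Y ends 20:30, and ends 21:00 after Y starts 19:30 → overlap.
Y overlaps X.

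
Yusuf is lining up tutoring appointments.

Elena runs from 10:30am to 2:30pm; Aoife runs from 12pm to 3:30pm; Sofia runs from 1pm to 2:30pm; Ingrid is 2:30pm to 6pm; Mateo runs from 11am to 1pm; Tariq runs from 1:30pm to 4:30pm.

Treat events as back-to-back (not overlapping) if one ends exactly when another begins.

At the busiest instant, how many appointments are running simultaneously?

4

Sweep the timeline, counting +1 at each start and −1 at each end (ends before starts at a tie):
10:30am start Elena → 1
11am start Mateo → 2
12pm start Aoife → 3
1pm end Mateo → 2
1pm start Sofia → 3
1:30pm start Tariq → 4
2:30pm end Elena → 3
2:30pm end Sofia → 2
2:30pm start Ingrid → 3
3:30pm end Aoife → 2
4:30pm end Tariq → 1
6pm end Ingrid → 0
Peak is 4, at 1:30pm (Aoife, Elena, Sofia, Tariq).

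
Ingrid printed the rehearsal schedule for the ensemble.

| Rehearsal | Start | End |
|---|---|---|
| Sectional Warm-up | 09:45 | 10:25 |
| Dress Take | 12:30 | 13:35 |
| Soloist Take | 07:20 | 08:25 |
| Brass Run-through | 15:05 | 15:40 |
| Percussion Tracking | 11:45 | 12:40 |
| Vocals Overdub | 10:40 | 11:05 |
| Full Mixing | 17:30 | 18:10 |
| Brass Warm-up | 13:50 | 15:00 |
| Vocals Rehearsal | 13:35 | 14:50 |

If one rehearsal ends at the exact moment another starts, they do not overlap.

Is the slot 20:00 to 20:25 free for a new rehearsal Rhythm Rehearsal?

Soloist Take: ends 08:25 at or before Rhythm Rehearsal starts 20:00 → clear.
Sectional Warm-up: ends 10:25 at or before Rhythm Rehearsal starts 20:00 → clear.
Vocals Overdub: ends 11:05 at or before Rhythm Rehearsal starts 20:00 → clear.
Percussion Tracking: ends 12:40 at or before Rhythm Rehearsal starts 20:00 → clear.
Dress Take: ends 13:35 at or before Rhythm Rehearsal starts 20:00 → clear.
Vocals Rehearsal: ends 14:50 at or before Rhythm Rehearsal starts 20:00 → clear.
Brass Warm-up: ends 15:00 at or before Rhythm Rehearsal starts 20:00 → clear.
Brass Run-through: ends 15:40 at or before Rhythm Rehearsal starts 20:00 → clear.
Full Mixing: ends 18:10 at or before Rhythm Rehearsal starts 20:00 → clear.

Yes — the slot is free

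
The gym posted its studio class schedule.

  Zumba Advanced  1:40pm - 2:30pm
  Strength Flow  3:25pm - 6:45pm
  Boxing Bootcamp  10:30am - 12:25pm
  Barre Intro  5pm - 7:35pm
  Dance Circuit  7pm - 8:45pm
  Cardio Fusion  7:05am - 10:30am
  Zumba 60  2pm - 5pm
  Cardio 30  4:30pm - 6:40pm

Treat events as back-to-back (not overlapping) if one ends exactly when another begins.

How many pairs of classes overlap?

Sorted by start: Cardio Fusion, Boxing Bootcamp, Zumba Advanced, Zumba 60, Strength Flow, Cardio 30, Barre Intro, Dance Circuit.
Boxing Bootcamp starts exactly when Cardio Fusion ends (back-to-back, no overlap), so Cardio Fusion has no further overlaps.
Zumba Advanced starts after Boxing Bootcamp ends, so Boxing Bootcamp has no further overlaps.
Zumba 60 starts before Zumba Advanced ends → Zumba Advanced and Zumba 60 overlap.
Strength Flow starts after Zumba Advanced ends, so Zumba Advanced has no further overlaps.
Strength Flow starts before Zumba 60 ends → Zumba 60 and Strength Flow overlap.
Cardio 30 starts before Zumba 60 ends → Zumba 60 and Cardio 30 overlap.
Barre Intro starts exactly when Zumba 60 ends (back-to-back, no overlap), so Zumba 60 has no further overlaps.
Cardio 30 starts before Strength Flow ends → Strength Flow and Cardio 30 overlap.
Barre Intro starts before Strength Flow ends → Strength Flow and Barre Intro overlap.
Dance Circuit starts after Strength Flow ends.
Barre Intro starts before Cardio 30 ends → Cardio 30 and Barre Intro overlap.
Dance Circuit starts after Cardio 30 ends.
Dance Circuit starts before Barre Intro ends → Barre Intro and Dance Circuit overlap.
Overlapping pairs: Barre Intro & Cardio 30, Barre Intro & Dance Circuit, Barre Intro & Strength Flow, Cardio 30 & Strength Flow, Cardio 30 & Zumba 60, Strength Flow & Zumba 60, Zumba 60 & Zumba Advanced — 7 in total.

7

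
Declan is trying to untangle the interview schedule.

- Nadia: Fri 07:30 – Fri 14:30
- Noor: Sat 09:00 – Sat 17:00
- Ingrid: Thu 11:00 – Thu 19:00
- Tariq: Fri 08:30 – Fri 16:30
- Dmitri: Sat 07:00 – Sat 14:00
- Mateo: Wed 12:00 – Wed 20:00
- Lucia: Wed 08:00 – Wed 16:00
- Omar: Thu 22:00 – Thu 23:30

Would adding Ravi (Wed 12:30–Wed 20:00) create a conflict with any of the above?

Yes — it overlaps Lucia, Mateo

Lucia: starts Wed 08:00 before Ravi ends Wed 20:00, and ends Wed 16:00 after Ravi starts Wed 12:30 → overlap.
Mateo: starts Wed 12:00 before Ravi ends Wed 20:00, and ends Wed 20:00 after Ravi starts Wed 12:30 → overlap.
Ingrid: starts Thu 11:00 at or after Ravi ends Wed 20:00 → clear.
Omar: starts Thu 22:00 at or after Ravi ends Wed 20:00 → clear.
Nadia: starts Fri 07:30 at or after Ravi ends Wed 20:00 → clear.
Tariq: starts Fri 08:30 at or after Ravi ends Wed 20:00 → clear.
Dmitri: starts Sat 07:00 at or after Ravi ends Wed 20:00 → clear.
Noor: starts Sat 09:00 at or after Ravi ends Wed 20:00 → clear.
Ravi overlaps Lucia, Mateo.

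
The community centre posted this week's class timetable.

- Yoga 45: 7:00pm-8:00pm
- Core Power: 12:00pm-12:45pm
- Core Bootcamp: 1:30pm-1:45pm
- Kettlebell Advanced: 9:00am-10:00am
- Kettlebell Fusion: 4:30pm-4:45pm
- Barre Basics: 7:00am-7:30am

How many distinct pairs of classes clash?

Sorted by start: Barre Basics, Kettlebell Advanced, Core Power, Core Bootcamp, Kettlebell Fusion, Yoga 45.
Kettlebell Advanced starts after Barre Basics ends; Barre Basics is clear from here.
Core Power starts after Kettlebell Advanced ends; Kettlebell Advanced is clear from here.
Core Bootcamp starts after Core Power ends; Core Power is clear from here.
Kettlebell Fusion starts after Core Bootcamp ends; Core Bootcamp is clear from here.
Yoga 45 starts after Kettlebell Fusion ends.
No pair overlaps.

0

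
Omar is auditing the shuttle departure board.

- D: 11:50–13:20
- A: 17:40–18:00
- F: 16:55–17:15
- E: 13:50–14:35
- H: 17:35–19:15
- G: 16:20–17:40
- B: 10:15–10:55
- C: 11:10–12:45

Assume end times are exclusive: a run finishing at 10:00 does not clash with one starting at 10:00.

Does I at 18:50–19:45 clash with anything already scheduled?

Yes — it overlaps H

B: ends 10:55 at or before I starts 18:50 → clear.
C: ends 12:45 at or before I starts 18:50 → clear.
D: ends 13:20 at or before I starts 18:50 → clear.
E: ends 14:35 at or before I starts 18:50 → clear.
G: ends 17:40 at or before I starts 18:50 → clear.
F: ends 17:15 at or before I starts 18:50 → clear.
H: starts 17:35 before I ends 19:45, and ends 19:15 after I starts 18:50 → overlap.
A: ends 18:00 at or before I starts 18:50 → clear.
I overlaps H.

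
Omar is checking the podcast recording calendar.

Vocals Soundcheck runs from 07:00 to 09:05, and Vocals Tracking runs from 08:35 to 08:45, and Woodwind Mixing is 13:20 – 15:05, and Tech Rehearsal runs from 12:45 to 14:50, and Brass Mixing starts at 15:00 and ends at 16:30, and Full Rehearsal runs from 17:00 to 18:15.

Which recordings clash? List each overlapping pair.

Brass Mixing & Woodwind Mixing, Tech Rehearsal & Woodwind Mixing, Vocals Soundcheck & Vocals Tracking

Sorted by start: Vocals Soundcheck, Vocals Tracking, Tech Rehearsal, Woodwind Mixing, Brass Mixing, Full Rehearsal.
Vocals Tracking starts before Vocals Soundcheck ends → Vocals Soundcheck and Vocals Tracking overlap.
Tech Rehearsal starts after Vocals Soundcheck ends, so nothing later overlaps Vocals Soundcheck either.
Tech Rehearsal starts after Vocals Tracking ends, so nothing later overlaps Vocals Tracking either.
Woodwind Mixing starts before Tech Rehearsal ends → Tech Rehearsal and Woodwind Mixing overlap.
Brass Mixing starts after Tech Rehearsal ends, so nothing later overlaps Tech Rehearsal either.
Brass Mixing starts before Woodwind Mixing ends → Woodwind Mixing and Brass Mixing overlap.
Full Rehearsal starts after Woodwind Mixing ends.
Full Rehearsal starts after Brass Mixing ends.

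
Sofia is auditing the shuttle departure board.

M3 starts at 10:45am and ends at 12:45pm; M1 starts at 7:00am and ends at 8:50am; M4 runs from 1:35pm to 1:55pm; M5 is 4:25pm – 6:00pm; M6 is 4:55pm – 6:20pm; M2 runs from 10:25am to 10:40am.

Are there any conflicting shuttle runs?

Yes

Sorted by start: M1, M2, M3, M4, M5, M6.
M2 starts after M1 ends; M1 is clear from here.
M3 starts after M2 ends; M2 is clear from here.
M4 starts after M3 ends; M3 is clear from here.
M5 starts after M4 ends; M4 is clear from here.
M6 starts before M5 ends → M5 and M6 overlap.
That's a conflict, so the schedule is not conflict-free.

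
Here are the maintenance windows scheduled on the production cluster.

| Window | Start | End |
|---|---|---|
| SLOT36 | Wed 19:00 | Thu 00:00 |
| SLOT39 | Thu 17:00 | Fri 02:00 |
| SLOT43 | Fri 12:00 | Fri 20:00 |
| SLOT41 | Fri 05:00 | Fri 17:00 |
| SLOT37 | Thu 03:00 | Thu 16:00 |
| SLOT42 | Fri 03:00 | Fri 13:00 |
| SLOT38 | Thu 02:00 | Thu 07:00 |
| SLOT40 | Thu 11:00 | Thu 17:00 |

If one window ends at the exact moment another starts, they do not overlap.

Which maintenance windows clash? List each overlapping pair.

SLOT37 & SLOT38, SLOT37 & SLOT40, SLOT41 & SLOT42, SLOT41 & SLOT43, SLOT42 & SLOT43

Sorted by start: SLOT36, SLOT38, SLOT37, SLOT40, SLOT39, SLOT42, SLOT41, SLOT43.
SLOT38 starts after SLOT36 ends, so SLOT36 has no further overlaps.
SLOT37 starts before SLOT38 ends → SLOT38 and SLOT37 overlap.
SLOT40 starts after SLOT38 ends, so SLOT38 has no further overlaps.
SLOT40 starts before SLOT37 ends → SLOT37 and SLOT40 overlap.
SLOT39 starts after SLOT37 ends, so SLOT37 has no further overlaps.
SLOT39 starts exactly when SLOT40 ends (back-to-back, no overlap), so SLOT40 has no further overlaps.
SLOT42 starts after SLOT39 ends, so SLOT39 has no further overlaps.
SLOT41 starts before SLOT42 ends → SLOT42 and SLOT41 overlap.
SLOT43 starts before SLOT42 ends → SLOT42 and SLOT43 overlap.
SLOT43 starts before SLOT41 ends → SLOT41 and SLOT43 overlap.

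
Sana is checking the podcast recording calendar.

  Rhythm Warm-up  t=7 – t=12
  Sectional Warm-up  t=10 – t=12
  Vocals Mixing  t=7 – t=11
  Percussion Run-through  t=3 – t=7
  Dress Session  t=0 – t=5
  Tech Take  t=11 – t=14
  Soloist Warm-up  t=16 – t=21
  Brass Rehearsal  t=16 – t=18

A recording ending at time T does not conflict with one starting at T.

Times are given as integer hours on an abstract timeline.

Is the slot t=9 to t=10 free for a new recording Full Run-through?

Dress Session: ends t=5 at or before Full Run-through starts t=9 → clear.
Percussion Run-through: ends t=7 at or before Full Run-through starts t=9 → clear.
Vocals Mixing: starts t=7 before Full Run-through ends t=10, and ends t=11 after Full Run-through starts t=9 → overlap.
Rhythm Warm-up: starts t=7 before Full Run-through ends t=10, and ends t=12 after Full Run-through starts t=9 → overlap.
Sectional Warm-up: starts t=10 at or after Full Run-through ends t=10 → clear.
Tech Take: starts t=11 at or after Full Run-through ends t=10 → clear.
Brass Rehearsal: starts t=16 at or after Full Run-through ends t=10 → clear.
Soloist Warm-up: starts t=16 at or after Full Run-through ends t=10 → clear.
Full Run-through overlaps Vocals Mixing, Rhythm Warm-up.

No — it overlaps Rhythm Warm-up, Vocals Mixing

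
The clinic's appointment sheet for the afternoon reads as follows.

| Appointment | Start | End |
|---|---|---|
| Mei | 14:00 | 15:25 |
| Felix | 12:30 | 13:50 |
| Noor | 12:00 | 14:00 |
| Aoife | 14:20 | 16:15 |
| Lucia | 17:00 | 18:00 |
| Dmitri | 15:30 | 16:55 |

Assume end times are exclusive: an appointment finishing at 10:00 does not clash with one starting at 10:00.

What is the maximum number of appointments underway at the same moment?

Walk through starts and ends in time order (an end at T is processed before a start at T):
12:00 start Noor → 1
12:30 start Felix → 2
13:50 end Felix → 1
14:00 end Noor → 0
14:00 start Mei → 1
14:20 start Aoife → 2
15:25 end Mei → 1
15:30 start Dmitri → 2
16:15 end Aoife → 1
16:55 end Dmitri → 0
17:00 start Lucia → 1
18:00 end Lucia → 0
Peak is 2, at 12:30 (Felix, Noor).

2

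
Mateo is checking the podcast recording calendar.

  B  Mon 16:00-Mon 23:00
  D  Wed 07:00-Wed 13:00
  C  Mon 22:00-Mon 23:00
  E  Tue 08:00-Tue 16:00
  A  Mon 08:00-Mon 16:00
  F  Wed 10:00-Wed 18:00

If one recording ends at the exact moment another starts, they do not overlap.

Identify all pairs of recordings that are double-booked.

Check each pair: they overlap iff neither finishes before the other starts.
Sorted by start: A, B, C, E, D, F.
B starts exactly when A ends (back-to-back, no overlap) — done with A.
C starts before B ends → B and C overlap.
E starts after B ends — done with B.
E starts after C ends — done with C.
D starts after E ends — done with E.
F starts before D ends → D and F overlap.

B & C, D & F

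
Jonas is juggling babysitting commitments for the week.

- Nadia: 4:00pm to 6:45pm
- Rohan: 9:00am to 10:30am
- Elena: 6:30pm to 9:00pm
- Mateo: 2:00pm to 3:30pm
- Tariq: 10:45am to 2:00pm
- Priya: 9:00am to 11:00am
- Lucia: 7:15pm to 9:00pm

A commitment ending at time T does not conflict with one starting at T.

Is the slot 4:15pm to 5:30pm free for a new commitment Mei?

Rohan: ends 10:30am at or before Mei starts 4:15pm → clear.
Priya: ends 11:00am at or before Mei starts 4:15pm → clear.
Tariq: ends 2:00pm at or before Mei starts 4:15pm → clear.
Mateo: ends 3:30pm at or before Mei starts 4:15pm → clear.
Nadia: starts 4:00pm before Mei ends 5:30pm, and ends 6:45pm after Mei starts 4:15pm → overlap.
Elena: starts 6:30pm at or after Mei ends 5:30pm → clear.
Lucia: starts 7:15pm at or after Mei ends 5:30pm → clear.
Mei overlaps Nadia.

No — it overlaps Nadia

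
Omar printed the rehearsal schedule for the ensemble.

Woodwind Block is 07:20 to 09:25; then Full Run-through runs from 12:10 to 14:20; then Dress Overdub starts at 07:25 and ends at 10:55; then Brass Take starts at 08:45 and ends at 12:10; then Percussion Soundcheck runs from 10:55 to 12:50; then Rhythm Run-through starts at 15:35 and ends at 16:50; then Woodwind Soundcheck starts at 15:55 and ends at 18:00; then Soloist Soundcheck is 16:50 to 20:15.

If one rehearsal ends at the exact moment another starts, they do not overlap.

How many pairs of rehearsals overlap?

7

Check each pair: they overlap iff neither finishes before the other starts.
Sorted by start: Woodwind Block, Dress Overdub, Brass Take, Percussion Soundcheck, Full Run-through, Rhythm Run-through, Woodwind Soundcheck, Soloist Soundcheck.
Dress Overdub starts before Woodwind Block ends → Woodwind Block and Dress Overdub overlap.
Brass Take starts before Woodwind Block ends → Woodwind Block and Brass Take overlap.
Percussion Soundcheck starts after Woodwind Block ends, so nothing later overlaps Woodwind Block either.
Brass Take starts before Dress Overdub ends → Dress Overdub and Brass Take overlap.
Percussion Soundcheck starts exactly when Dress Overdub ends (back-to-back, no overlap), so nothing later overlaps Dress Overdub either.
Percussion Soundcheck starts before Brass Take ends → Brass Take and Percussion Soundcheck overlap.
Full Run-through starts exactly when Brass Take ends (back-to-back, no overlap), so nothing later overlaps Brass Take either.
Full Run-through starts before Percussion Soundcheck ends → Percussion Soundcheck and Full Run-through overlap.
Rhythm Run-through starts after Percussion Soundcheck ends, so nothing later overlaps Percussion Soundcheck either.
Rhythm Run-through starts after Full Run-through ends, so nothing later overlaps Full Run-through either.
Woodwind Soundcheck starts before Rhythm Run-through ends → Rhythm Run-through and Woodwind Soundcheck overlap.
Soloist Soundcheck starts exactly when Rhythm Run-through ends (back-to-back, no overlap).
Soloist Soundcheck starts before Woodwind Soundcheck ends → Woodwind Soundcheck and Soloist Soundcheck overlap.
Overlapping pairs: Brass Take & Dress Overdub, Brass Take & Percussion Soundcheck, Brass Take & Woodwind Block, Dress Overdub & Woodwind Block, Full Run-through & Percussion Soundcheck, Rhythm Run-through & Woodwind Soundcheck, Soloist Soundcheck & Woodwind Soundcheck — 7 in total.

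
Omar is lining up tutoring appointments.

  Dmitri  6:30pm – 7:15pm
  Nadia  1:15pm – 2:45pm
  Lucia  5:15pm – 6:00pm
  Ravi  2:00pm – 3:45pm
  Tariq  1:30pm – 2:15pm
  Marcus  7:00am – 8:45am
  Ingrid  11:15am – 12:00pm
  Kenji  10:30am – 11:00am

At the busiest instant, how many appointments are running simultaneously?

3

Sort all start/end points and keep a running count:
7:00am start Marcus → 1
8:45am end Marcus → 0
10:30am start Kenji → 1
11:00am end Kenji → 0
11:15am start Ingrid → 1
12:00pm end Ingrid → 0
1:15pm start Nadia → 1
1:30pm start Tariq → 2
2:00pm start Ravi → 3
2:15pm end Tariq → 2
2:45pm end Nadia → 1
3:45pm end Ravi → 0
5:15pm start Lucia → 1
6:00pm end Lucia → 0
6:30pm start Dmitri → 1
7:15pm end Dmitri → 0
Peak is 3, at 2:00pm (Nadia, Ravi, Tariq).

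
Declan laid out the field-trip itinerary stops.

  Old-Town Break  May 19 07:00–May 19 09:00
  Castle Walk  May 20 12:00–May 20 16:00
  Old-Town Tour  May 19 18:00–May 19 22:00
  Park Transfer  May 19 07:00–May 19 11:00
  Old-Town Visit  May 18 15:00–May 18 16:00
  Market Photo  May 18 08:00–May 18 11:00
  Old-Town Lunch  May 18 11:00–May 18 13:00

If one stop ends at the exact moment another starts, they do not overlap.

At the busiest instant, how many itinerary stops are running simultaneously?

2

Sweep the timeline, counting +1 at each start and −1 at each end (ends before starts at a tie):
May 18 08:00 start Market Photo → 1
May 18 11:00 end Market Photo → 0
May 18 11:00 start Old-Town Lunch → 1
May 18 13:00 end Old-Town Lunch → 0
May 18 15:00 start Old-Town Visit → 1
May 18 16:00 end Old-Town Visit → 0
May 19 07:00 start Old-Town Break → 1
May 19 07:00 start Park Transfer → 2
May 19 09:00 end Old-Town Break → 1
May 19 11:00 end Park Transfer → 0
May 19 18:00 start Old-Town Tour → 1
May 19 22:00 end Old-Town Tour → 0
May 20 12:00 start Castle Walk → 1
May 20 16:00 end Castle Walk → 0
Peak is 2, at May 19 07:00 (Old-Town Break, Park Transfer).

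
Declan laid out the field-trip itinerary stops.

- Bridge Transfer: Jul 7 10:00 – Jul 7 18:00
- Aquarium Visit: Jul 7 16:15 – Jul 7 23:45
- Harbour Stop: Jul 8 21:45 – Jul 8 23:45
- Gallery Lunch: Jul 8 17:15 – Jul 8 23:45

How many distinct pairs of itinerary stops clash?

2

Two intervals overlap when each starts before the other ends.
Sorted by start: Bridge Transfer, Aquarium Visit, Gallery Lunch, Harbour Stop.
Aquarium Visit starts before Bridge Transfer ends → Bridge Transfer and Aquarium Visit overlap.
Gallery Lunch starts after Bridge Transfer ends; Bridge Transfer is clear from here.
Gallery Lunch starts after Aquarium Visit ends; Aquarium Visit is clear from here.
Harbour Stop starts before Gallery Lunch ends → Gallery Lunch and Harbour Stop overlap.
Overlapping pairs: Aquarium Visit & Bridge Transfer, Gallery Lunch & Harbour Stop — 2 in total.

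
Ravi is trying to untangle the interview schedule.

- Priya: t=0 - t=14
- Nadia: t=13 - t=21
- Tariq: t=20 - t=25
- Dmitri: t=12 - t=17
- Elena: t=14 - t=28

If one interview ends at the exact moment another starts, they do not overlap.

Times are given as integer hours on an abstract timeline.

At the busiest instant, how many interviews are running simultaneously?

Walk through starts and ends in time order (an end at T is processed before a start at T):
t=0 start Priya → 1
t=12 start Dmitri → 2
t=13 start Nadia → 3
t=14 end Priya → 2
t=14 start Elena → 3
t=17 end Dmitri → 2
t=20 start Tariq → 3
t=21 end Nadia → 2
t=25 end Tariq → 1
t=28 end Elena → 0
Peak is 3, at t=13 (Dmitri, Nadia, Priya).

3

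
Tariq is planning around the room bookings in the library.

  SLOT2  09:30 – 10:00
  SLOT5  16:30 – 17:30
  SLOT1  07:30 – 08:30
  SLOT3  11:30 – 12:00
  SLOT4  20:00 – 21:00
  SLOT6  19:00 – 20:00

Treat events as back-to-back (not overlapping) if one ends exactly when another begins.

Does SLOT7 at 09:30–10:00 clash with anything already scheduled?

SLOT1: ends 08:30 at or before SLOT7 starts 09:30 → clear.
SLOT2: starts 09:30 before SLOT7 ends 10:00, and ends 10:00 after SLOT7 starts 09:30 → overlap.
SLOT3: starts 11:30 at or after SLOT7 ends 10:00 → clear.
SLOT5: starts 16:30 at or after SLOT7 ends 10:00 → clear.
SLOT6: starts 19:00 at or after SLOT7 ends 10:00 → clear.
SLOT4: starts 20:00 at or after SLOT7 ends 10:00 → clear.
SLOT7 overlaps SLOT2.

Yes — it overlaps SLOT2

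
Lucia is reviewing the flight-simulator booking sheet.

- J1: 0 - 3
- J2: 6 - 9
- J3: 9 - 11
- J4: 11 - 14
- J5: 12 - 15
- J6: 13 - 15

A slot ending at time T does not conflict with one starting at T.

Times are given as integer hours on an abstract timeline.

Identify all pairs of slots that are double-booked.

J4 & J5, J4 & J6, J5 & J6

Two intervals overlap when each starts before the other ends.
Sorted by start: J1, J2, J3, J4, J5, J6.
J2 starts after J1 ends; J1 is clear from here.
J3 starts exactly when J2 ends (back-to-back, no overlap); J2 is clear from here.
J4 starts exactly when J3 ends (back-to-back, no overlap); J3 is clear from here.
J5 starts before J4 ends → J4 and J5 overlap.
J6 starts before J4 ends → J4 and J6 overlap.
J6 starts before J5 ends → J5 and J6 overlap.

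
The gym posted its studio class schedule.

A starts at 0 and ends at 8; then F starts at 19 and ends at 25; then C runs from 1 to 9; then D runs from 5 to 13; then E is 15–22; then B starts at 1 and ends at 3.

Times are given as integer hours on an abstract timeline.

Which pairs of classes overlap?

Sorted by start: A, B, C, D, E, F.
B starts before A ends → A and B overlap.
C starts before A ends → A and C overlap.
D starts before A ends → A and D overlap.
E starts after A ends; A is clear from here.
C starts before B ends → B and C overlap.
D starts after B ends; B is clear from here.
D starts before C ends → C and D overlap.
E starts after C ends; C is clear from here.
E starts after D ends; D is clear from here.
F starts before E ends → E and F overlap.

A & B, A & C, A & D, B & C, C & D, E & F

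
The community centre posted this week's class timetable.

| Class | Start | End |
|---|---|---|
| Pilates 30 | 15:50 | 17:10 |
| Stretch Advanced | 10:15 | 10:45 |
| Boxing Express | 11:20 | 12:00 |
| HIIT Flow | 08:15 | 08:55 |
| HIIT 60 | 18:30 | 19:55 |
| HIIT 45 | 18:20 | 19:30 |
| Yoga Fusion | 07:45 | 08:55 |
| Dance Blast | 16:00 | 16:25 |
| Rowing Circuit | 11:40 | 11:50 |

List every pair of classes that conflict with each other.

Check each pair: they overlap iff neither finishes before the other starts.
Sorted by start: Yoga Fusion, HIIT Flow, Stretch Advanced, Boxing Express, Rowing Circuit, Pilates 30, Dance Blast, HIIT 45, HIIT 60.
HIIT Flow starts before Yoga Fusion ends → Yoga Fusion and HIIT Flow overlap.
Stretch Advanced starts after Yoga Fusion ends — done with Yoga Fusion.
Stretch Advanced starts after HIIT Flow ends — done with HIIT Flow.
Boxing Express starts after Stretch Advanced ends — done with Stretch Advanced.
Rowing Circuit starts before Boxing Express ends → Boxing Express and Rowing Circuit overlap.
Pilates 30 starts after Boxing Express ends — done with Boxing Express.
Pilates 30 starts after Rowing Circuit ends — done with Rowing Circuit.
Dance Blast starts before Pilates 30 ends → Pilates 30 and Dance Blast overlap.
HIIT 45 starts after Pilates 30 ends — done with Pilates 30.
HIIT 45 starts after Dance Blast ends — done with Dance Blast.
HIIT 60 starts before HIIT 45 ends → HIIT 45 and HIIT 60 overlap.

Boxing Express & Rowing Circuit, Dance Blast & Pilates 30, HIIT 45 & HIIT 60, HIIT Flow & Yoga Fusion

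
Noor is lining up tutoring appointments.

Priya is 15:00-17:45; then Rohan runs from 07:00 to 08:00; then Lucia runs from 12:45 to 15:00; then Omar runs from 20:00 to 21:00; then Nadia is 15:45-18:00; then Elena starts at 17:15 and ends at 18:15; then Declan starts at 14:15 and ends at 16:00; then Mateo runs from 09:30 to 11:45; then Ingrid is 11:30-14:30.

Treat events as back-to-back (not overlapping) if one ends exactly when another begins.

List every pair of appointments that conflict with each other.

Declan & Ingrid, Declan & Lucia, Declan & Nadia, Declan & Priya, Elena & Nadia, Elena & Priya, Ingrid & Lucia, Ingrid & Mateo, Nadia & Priya

Check each pair: they overlap iff neither finishes before the other starts.
Sorted by start: Rohan, Mateo, Ingrid, Lucia, Declan, Priya, Nadia, Elena, Omar.
Mateo starts after Rohan ends; Rohan is clear from here.
Ingrid starts before Mateo ends → Mateo and Ingrid overlap.
Lucia starts after Mateo ends; Mateo is clear from here.
Lucia starts before Ingrid ends → Ingrid and Lucia overlap.
Declan starts before Ingrid ends → Ingrid and Declan overlap.
Priya starts after Ingrid ends; Ingrid is clear from here.
Declan starts before Lucia ends → Lucia and Declan overlap.
Priya starts exactly when Lucia ends (back-to-back, no overlap); Lucia is clear from here.
Priya starts before Declan ends → Declan and Priya overlap.
Nadia starts before Declan ends → Declan and Nadia overlap.
Elena starts after Declan ends; Declan is clear from here.
Nadia starts before Priya ends → Priya and Nadia overlap.
Elena starts before Priya ends → Priya and Elena overlap.
Omar starts after Priya ends.
Elena starts before Nadia ends → Nadia and Elena overlap.
Omar starts after Nadia ends.
Omar starts after Elena ends.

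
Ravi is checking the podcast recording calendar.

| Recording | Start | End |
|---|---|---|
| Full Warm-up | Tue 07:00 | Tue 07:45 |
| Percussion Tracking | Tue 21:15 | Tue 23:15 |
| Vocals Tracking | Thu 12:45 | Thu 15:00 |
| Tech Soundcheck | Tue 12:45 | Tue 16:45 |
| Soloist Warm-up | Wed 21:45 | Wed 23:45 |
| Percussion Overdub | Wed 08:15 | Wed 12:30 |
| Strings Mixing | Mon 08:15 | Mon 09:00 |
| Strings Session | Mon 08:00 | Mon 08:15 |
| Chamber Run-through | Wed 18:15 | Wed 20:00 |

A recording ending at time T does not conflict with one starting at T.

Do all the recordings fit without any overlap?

Check each pair: they overlap iff neither finishes before the other starts.
Sorted by start: Strings Session, Strings Mixing, Full Warm-up, Tech Soundcheck, Percussion Tracking, Percussion Overdub, Chamber Run-through, Soloist Warm-up, Vocals Tracking.
Strings Mixing starts exactly when Strings Session ends (back-to-back, no overlap) — done with Strings Session.
Full Warm-up starts after Strings Mixing ends — done with Strings Mixing.
Tech Soundcheck starts after Full Warm-up ends — done with Full Warm-up.
Percussion Tracking starts after Tech Soundcheck ends — done with Tech Soundcheck.
Percussion Overdub starts after Percussion Tracking ends — done with Percussion Tracking.
Chamber Run-through starts after Percussion Overdub ends — done with Percussion Overdub.
Soloist Warm-up starts after Chamber Run-through ends — done with Chamber Run-through.
Vocals Tracking starts after Soloist Warm-up ends.
Every pair is clear; the schedule has no overlaps.

Yes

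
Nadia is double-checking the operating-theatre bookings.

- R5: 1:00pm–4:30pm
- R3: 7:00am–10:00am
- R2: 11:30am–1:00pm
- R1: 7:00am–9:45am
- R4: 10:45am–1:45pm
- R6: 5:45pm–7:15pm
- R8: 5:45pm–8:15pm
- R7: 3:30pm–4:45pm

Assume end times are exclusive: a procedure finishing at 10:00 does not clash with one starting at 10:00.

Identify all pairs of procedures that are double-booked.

Two intervals overlap when each starts before the other ends.
Sorted by start: R1, R3, R4, R2, R5, R7, R6, R8.
R3 starts before R1 ends → R1 and R3 overlap.
R4 starts after R1 ends, so nothing later overlaps R1 either.
R4 starts after R3 ends, so nothing later overlaps R3 either.
R2 starts before R4 ends → R4 and R2 overlap.
R5 starts before R4 ends → R4 and R5 overlap.
R7 starts after R4 ends, so nothing later overlaps R4 either.
R5 starts exactly when R2 ends (back-to-back, no overlap), so nothing later overlaps R2 either.
R7 starts before R5 ends → R5 and R7 overlap.
R6 starts after R5 ends, so nothing later overlaps R5 either.
R6 starts after R7 ends, so nothing later overlaps R7 either.
R8 starts before R6 ends → R6 and R8 overlap.

R1 & R3, R2 & R4, R4 & R5, R5 & R7, R6 & R8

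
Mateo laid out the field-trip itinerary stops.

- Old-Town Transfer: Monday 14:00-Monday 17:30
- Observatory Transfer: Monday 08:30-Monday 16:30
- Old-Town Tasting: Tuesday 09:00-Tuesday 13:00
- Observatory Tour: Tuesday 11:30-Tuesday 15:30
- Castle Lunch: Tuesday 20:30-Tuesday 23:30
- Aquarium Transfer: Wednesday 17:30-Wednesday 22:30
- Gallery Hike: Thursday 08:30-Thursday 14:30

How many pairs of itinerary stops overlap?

2

Sorted by start: Observatory Transfer, Old-Town Transfer, Old-Town Tasting, Observatory Tour, Castle Lunch, Aquarium Transfer, Gallery Hike.
Old-Town Transfer starts before Observatory Transfer ends → Observatory Transfer and Old-Town Transfer overlap.
Old-Town Tasting starts after Observatory Transfer ends, so Observatory Transfer has no further overlaps.
Old-Town Tasting starts after Old-Town Transfer ends, so Old-Town Transfer has no further overlaps.
Observatory Tour starts before Old-Town Tasting ends → Old-Town Tasting and Observatory Tour overlap.
Castle Lunch starts after Old-Town Tasting ends, so Old-Town Tasting has no further overlaps.
Castle Lunch starts after Observatory Tour ends, so Observatory Tour has no further overlaps.
Aquarium Transfer starts after Castle Lunch ends, so Castle Lunch has no further overlaps.
Gallery Hike starts after Aquarium Transfer ends.
Overlapping pairs: Observatory Tour & Old-Town Tasting, Observatory Transfer & Old-Town Transfer — 2 in total.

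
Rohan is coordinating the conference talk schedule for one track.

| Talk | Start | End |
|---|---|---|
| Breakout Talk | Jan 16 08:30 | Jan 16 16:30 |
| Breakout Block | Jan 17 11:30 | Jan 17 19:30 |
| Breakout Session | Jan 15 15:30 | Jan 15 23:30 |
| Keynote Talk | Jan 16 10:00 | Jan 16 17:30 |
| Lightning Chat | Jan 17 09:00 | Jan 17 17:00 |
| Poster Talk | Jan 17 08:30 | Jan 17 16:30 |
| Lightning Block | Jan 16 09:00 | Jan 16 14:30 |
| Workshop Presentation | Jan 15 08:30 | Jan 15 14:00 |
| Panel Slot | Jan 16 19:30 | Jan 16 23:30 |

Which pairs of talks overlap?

Breakout Block & Lightning Chat, Breakout Block & Poster Talk, Breakout Talk & Keynote Talk, Breakout Talk & Lightning Block, Keynote Talk & Lightning Block, Lightning Chat & Poster Talk

Sorted by start: Workshop Presentation, Breakout Session, Breakout Talk, Lightning Block, Keynote Talk, Panel Slot, Poster Talk, Lightning Chat, Breakout Block.
Breakout Session starts after Workshop Presentation ends — done with Workshop Presentation.
Breakout Talk starts after Breakout Session ends — done with Breakout Session.
Lightning Block starts before Breakout Talk ends → Breakout Talk and Lightning Block overlap.
Keynote Talk starts before Breakout Talk ends → Breakout Talk and Keynote Talk overlap.
Panel Slot starts after Breakout Talk ends — done with Breakout Talk.
Keynote Talk starts before Lightning Block ends → Lightning Block and Keynote Talk overlap.
Panel Slot starts after Lightning Block ends — done with Lightning Block.
Panel Slot starts after Keynote Talk ends — done with Keynote Talk.
Poster Talk starts after Panel Slot ends — done with Panel Slot.
Lightning Chat starts before Poster Talk ends → Poster Talk and Lightning Chat overlap.
Breakout Block starts before Poster Talk ends → Poster Talk and Breakout Block overlap.
Breakout Block starts before Lightning Chat ends → Lightning Chat and Breakout Block overlap.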